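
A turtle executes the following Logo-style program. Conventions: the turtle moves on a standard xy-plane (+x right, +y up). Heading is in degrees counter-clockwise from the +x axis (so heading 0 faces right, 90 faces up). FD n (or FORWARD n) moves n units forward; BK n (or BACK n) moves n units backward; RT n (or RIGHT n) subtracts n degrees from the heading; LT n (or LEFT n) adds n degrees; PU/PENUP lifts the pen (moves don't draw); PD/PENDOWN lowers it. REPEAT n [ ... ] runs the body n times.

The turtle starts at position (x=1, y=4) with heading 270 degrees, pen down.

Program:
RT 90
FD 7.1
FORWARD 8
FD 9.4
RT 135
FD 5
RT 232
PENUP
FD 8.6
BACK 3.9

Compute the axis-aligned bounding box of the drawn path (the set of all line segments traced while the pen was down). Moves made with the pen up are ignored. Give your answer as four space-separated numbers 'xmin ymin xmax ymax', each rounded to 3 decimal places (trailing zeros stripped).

Executing turtle program step by step:
Start: pos=(1,4), heading=270, pen down
RT 90: heading 270 -> 180
FD 7.1: (1,4) -> (-6.1,4) [heading=180, draw]
FD 8: (-6.1,4) -> (-14.1,4) [heading=180, draw]
FD 9.4: (-14.1,4) -> (-23.5,4) [heading=180, draw]
RT 135: heading 180 -> 45
FD 5: (-23.5,4) -> (-19.964,7.536) [heading=45, draw]
RT 232: heading 45 -> 173
PU: pen up
FD 8.6: (-19.964,7.536) -> (-28.5,8.584) [heading=173, move]
BK 3.9: (-28.5,8.584) -> (-24.629,8.108) [heading=173, move]
Final: pos=(-24.629,8.108), heading=173, 4 segment(s) drawn

Segment endpoints: x in {-23.5, -19.964, -14.1, -6.1, 1}, y in {4, 4, 4, 4, 7.536}
xmin=-23.5, ymin=4, xmax=1, ymax=7.536

Answer: -23.5 4 1 7.536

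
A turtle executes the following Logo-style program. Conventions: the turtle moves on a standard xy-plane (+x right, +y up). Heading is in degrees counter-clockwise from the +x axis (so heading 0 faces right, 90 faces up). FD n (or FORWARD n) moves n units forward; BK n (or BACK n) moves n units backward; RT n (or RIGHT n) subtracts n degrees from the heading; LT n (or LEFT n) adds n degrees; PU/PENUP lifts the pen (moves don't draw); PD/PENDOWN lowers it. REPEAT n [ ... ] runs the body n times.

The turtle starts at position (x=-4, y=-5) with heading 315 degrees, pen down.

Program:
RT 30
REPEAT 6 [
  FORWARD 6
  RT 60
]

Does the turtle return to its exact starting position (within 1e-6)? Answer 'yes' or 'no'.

Executing turtle program step by step:
Start: pos=(-4,-5), heading=315, pen down
RT 30: heading 315 -> 285
REPEAT 6 [
  -- iteration 1/6 --
  FD 6: (-4,-5) -> (-2.447,-10.796) [heading=285, draw]
  RT 60: heading 285 -> 225
  -- iteration 2/6 --
  FD 6: (-2.447,-10.796) -> (-6.69,-15.038) [heading=225, draw]
  RT 60: heading 225 -> 165
  -- iteration 3/6 --
  FD 6: (-6.69,-15.038) -> (-12.485,-13.485) [heading=165, draw]
  RT 60: heading 165 -> 105
  -- iteration 4/6 --
  FD 6: (-12.485,-13.485) -> (-14.038,-7.69) [heading=105, draw]
  RT 60: heading 105 -> 45
  -- iteration 5/6 --
  FD 6: (-14.038,-7.69) -> (-9.796,-3.447) [heading=45, draw]
  RT 60: heading 45 -> 345
  -- iteration 6/6 --
  FD 6: (-9.796,-3.447) -> (-4,-5) [heading=345, draw]
  RT 60: heading 345 -> 285
]
Final: pos=(-4,-5), heading=285, 6 segment(s) drawn

Start position: (-4, -5)
Final position: (-4, -5)
Distance = 0; < 1e-6 -> CLOSED

Answer: yes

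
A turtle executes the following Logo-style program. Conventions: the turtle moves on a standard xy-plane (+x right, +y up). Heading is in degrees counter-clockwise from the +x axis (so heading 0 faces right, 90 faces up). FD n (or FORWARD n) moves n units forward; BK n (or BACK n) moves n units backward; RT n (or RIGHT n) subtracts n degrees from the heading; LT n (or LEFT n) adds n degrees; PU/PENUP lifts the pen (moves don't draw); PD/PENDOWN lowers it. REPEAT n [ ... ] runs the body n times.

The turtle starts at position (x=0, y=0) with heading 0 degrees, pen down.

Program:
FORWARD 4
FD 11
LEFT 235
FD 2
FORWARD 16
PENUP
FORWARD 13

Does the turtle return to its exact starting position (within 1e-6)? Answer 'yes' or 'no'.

Answer: no

Derivation:
Executing turtle program step by step:
Start: pos=(0,0), heading=0, pen down
FD 4: (0,0) -> (4,0) [heading=0, draw]
FD 11: (4,0) -> (15,0) [heading=0, draw]
LT 235: heading 0 -> 235
FD 2: (15,0) -> (13.853,-1.638) [heading=235, draw]
FD 16: (13.853,-1.638) -> (4.676,-14.745) [heading=235, draw]
PU: pen up
FD 13: (4.676,-14.745) -> (-2.781,-25.394) [heading=235, move]
Final: pos=(-2.781,-25.394), heading=235, 4 segment(s) drawn

Start position: (0, 0)
Final position: (-2.781, -25.394)
Distance = 25.546; >= 1e-6 -> NOT closed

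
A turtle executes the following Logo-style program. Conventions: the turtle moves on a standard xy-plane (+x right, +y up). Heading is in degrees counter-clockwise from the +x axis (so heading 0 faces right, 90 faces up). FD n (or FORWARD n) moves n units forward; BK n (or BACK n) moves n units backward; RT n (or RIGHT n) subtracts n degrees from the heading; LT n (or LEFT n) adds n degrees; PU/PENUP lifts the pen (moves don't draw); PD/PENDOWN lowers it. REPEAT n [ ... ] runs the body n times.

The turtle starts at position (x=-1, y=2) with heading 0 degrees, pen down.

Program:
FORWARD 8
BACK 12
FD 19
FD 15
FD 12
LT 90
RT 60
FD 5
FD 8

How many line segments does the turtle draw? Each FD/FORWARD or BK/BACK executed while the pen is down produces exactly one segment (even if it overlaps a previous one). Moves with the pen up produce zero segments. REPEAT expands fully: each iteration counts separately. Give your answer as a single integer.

Answer: 7

Derivation:
Executing turtle program step by step:
Start: pos=(-1,2), heading=0, pen down
FD 8: (-1,2) -> (7,2) [heading=0, draw]
BK 12: (7,2) -> (-5,2) [heading=0, draw]
FD 19: (-5,2) -> (14,2) [heading=0, draw]
FD 15: (14,2) -> (29,2) [heading=0, draw]
FD 12: (29,2) -> (41,2) [heading=0, draw]
LT 90: heading 0 -> 90
RT 60: heading 90 -> 30
FD 5: (41,2) -> (45.33,4.5) [heading=30, draw]
FD 8: (45.33,4.5) -> (52.258,8.5) [heading=30, draw]
Final: pos=(52.258,8.5), heading=30, 7 segment(s) drawn
Segments drawn: 7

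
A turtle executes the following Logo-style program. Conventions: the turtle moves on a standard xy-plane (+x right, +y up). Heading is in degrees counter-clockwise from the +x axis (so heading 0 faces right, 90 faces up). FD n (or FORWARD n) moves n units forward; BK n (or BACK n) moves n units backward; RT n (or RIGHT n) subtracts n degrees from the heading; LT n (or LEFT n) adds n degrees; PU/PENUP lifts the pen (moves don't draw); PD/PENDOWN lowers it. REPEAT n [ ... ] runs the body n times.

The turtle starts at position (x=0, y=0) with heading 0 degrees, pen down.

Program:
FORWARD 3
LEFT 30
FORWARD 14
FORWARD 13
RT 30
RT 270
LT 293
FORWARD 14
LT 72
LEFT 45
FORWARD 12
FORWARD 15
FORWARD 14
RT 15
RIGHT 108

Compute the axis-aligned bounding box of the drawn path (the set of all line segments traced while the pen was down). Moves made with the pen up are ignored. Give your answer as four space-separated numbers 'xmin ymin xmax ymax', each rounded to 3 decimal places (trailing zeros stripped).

Answer: 0 0 39.27 45.325

Derivation:
Executing turtle program step by step:
Start: pos=(0,0), heading=0, pen down
FD 3: (0,0) -> (3,0) [heading=0, draw]
LT 30: heading 0 -> 30
FD 14: (3,0) -> (15.124,7) [heading=30, draw]
FD 13: (15.124,7) -> (26.383,13.5) [heading=30, draw]
RT 30: heading 30 -> 0
RT 270: heading 0 -> 90
LT 293: heading 90 -> 23
FD 14: (26.383,13.5) -> (39.27,18.97) [heading=23, draw]
LT 72: heading 23 -> 95
LT 45: heading 95 -> 140
FD 12: (39.27,18.97) -> (30.077,26.684) [heading=140, draw]
FD 15: (30.077,26.684) -> (18.587,36.326) [heading=140, draw]
FD 14: (18.587,36.326) -> (7.862,45.325) [heading=140, draw]
RT 15: heading 140 -> 125
RT 108: heading 125 -> 17
Final: pos=(7.862,45.325), heading=17, 7 segment(s) drawn

Segment endpoints: x in {0, 3, 7.862, 15.124, 18.587, 26.383, 30.077, 39.27}, y in {0, 7, 13.5, 18.97, 26.684, 36.326, 45.325}
xmin=0, ymin=0, xmax=39.27, ymax=45.325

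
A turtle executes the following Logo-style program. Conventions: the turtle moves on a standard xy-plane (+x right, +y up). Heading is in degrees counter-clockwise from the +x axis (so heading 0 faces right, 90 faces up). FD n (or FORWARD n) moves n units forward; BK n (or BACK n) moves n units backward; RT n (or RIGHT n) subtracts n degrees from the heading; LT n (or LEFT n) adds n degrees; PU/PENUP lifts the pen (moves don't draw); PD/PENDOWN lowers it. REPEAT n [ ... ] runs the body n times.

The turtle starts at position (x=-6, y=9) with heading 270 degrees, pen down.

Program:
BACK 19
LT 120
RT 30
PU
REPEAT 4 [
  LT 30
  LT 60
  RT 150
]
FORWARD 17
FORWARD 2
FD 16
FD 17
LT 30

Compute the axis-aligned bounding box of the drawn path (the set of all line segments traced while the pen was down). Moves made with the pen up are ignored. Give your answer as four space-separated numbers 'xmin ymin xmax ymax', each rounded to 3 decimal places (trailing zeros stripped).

Executing turtle program step by step:
Start: pos=(-6,9), heading=270, pen down
BK 19: (-6,9) -> (-6,28) [heading=270, draw]
LT 120: heading 270 -> 30
RT 30: heading 30 -> 0
PU: pen up
REPEAT 4 [
  -- iteration 1/4 --
  LT 30: heading 0 -> 30
  LT 60: heading 30 -> 90
  RT 150: heading 90 -> 300
  -- iteration 2/4 --
  LT 30: heading 300 -> 330
  LT 60: heading 330 -> 30
  RT 150: heading 30 -> 240
  -- iteration 3/4 --
  LT 30: heading 240 -> 270
  LT 60: heading 270 -> 330
  RT 150: heading 330 -> 180
  -- iteration 4/4 --
  LT 30: heading 180 -> 210
  LT 60: heading 210 -> 270
  RT 150: heading 270 -> 120
]
FD 17: (-6,28) -> (-14.5,42.722) [heading=120, move]
FD 2: (-14.5,42.722) -> (-15.5,44.454) [heading=120, move]
FD 16: (-15.5,44.454) -> (-23.5,58.311) [heading=120, move]
FD 17: (-23.5,58.311) -> (-32,73.033) [heading=120, move]
LT 30: heading 120 -> 150
Final: pos=(-32,73.033), heading=150, 1 segment(s) drawn

Segment endpoints: x in {-6, -6}, y in {9, 28}
xmin=-6, ymin=9, xmax=-6, ymax=28

Answer: -6 9 -6 28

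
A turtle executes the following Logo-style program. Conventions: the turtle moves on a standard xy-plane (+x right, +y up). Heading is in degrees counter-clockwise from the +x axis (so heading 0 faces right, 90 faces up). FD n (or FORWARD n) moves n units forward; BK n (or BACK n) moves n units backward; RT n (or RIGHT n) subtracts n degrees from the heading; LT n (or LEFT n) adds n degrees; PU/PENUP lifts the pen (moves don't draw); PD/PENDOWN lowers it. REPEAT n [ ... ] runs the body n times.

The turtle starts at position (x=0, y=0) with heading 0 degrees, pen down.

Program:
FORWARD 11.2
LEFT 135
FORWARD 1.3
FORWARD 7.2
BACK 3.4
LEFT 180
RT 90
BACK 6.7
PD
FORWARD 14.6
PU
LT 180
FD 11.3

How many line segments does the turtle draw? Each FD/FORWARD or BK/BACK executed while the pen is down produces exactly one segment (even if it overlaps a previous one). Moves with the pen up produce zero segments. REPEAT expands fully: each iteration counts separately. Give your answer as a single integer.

Answer: 6

Derivation:
Executing turtle program step by step:
Start: pos=(0,0), heading=0, pen down
FD 11.2: (0,0) -> (11.2,0) [heading=0, draw]
LT 135: heading 0 -> 135
FD 1.3: (11.2,0) -> (10.281,0.919) [heading=135, draw]
FD 7.2: (10.281,0.919) -> (5.19,6.01) [heading=135, draw]
BK 3.4: (5.19,6.01) -> (7.594,3.606) [heading=135, draw]
LT 180: heading 135 -> 315
RT 90: heading 315 -> 225
BK 6.7: (7.594,3.606) -> (12.331,8.344) [heading=225, draw]
PD: pen down
FD 14.6: (12.331,8.344) -> (2.008,-1.98) [heading=225, draw]
PU: pen up
LT 180: heading 225 -> 45
FD 11.3: (2.008,-1.98) -> (9.998,6.01) [heading=45, move]
Final: pos=(9.998,6.01), heading=45, 6 segment(s) drawn
Segments drawn: 6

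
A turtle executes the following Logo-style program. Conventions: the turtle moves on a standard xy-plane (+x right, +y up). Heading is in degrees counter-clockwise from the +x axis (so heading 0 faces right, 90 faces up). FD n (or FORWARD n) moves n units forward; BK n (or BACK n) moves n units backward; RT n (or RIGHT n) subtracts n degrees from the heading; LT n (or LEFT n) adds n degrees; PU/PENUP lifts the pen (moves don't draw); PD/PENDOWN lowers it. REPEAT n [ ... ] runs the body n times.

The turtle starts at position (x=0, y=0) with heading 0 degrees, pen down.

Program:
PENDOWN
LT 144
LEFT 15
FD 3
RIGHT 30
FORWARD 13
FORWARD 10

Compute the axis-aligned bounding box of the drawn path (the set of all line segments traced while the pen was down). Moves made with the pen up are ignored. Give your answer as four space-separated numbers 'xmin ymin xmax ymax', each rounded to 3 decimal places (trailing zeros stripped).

Answer: -17.275 0 0 18.949

Derivation:
Executing turtle program step by step:
Start: pos=(0,0), heading=0, pen down
PD: pen down
LT 144: heading 0 -> 144
LT 15: heading 144 -> 159
FD 3: (0,0) -> (-2.801,1.075) [heading=159, draw]
RT 30: heading 159 -> 129
FD 13: (-2.801,1.075) -> (-10.982,11.178) [heading=129, draw]
FD 10: (-10.982,11.178) -> (-17.275,18.949) [heading=129, draw]
Final: pos=(-17.275,18.949), heading=129, 3 segment(s) drawn

Segment endpoints: x in {-17.275, -10.982, -2.801, 0}, y in {0, 1.075, 11.178, 18.949}
xmin=-17.275, ymin=0, xmax=0, ymax=18.949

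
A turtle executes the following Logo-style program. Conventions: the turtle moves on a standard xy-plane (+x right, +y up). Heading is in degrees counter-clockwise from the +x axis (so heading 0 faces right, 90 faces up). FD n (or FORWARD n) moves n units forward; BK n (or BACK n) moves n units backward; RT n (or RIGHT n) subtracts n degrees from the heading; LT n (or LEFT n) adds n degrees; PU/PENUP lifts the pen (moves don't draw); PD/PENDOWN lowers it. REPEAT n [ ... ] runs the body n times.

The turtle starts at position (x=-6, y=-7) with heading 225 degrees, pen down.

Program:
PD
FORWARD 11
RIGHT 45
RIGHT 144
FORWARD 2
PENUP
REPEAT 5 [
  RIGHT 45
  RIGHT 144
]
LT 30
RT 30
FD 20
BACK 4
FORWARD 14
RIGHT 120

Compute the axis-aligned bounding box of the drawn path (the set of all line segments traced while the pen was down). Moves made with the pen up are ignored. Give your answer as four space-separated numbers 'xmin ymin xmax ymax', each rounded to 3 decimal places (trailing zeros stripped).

Executing turtle program step by step:
Start: pos=(-6,-7), heading=225, pen down
PD: pen down
FD 11: (-6,-7) -> (-13.778,-14.778) [heading=225, draw]
RT 45: heading 225 -> 180
RT 144: heading 180 -> 36
FD 2: (-13.778,-14.778) -> (-12.16,-13.603) [heading=36, draw]
PU: pen up
REPEAT 5 [
  -- iteration 1/5 --
  RT 45: heading 36 -> 351
  RT 144: heading 351 -> 207
  -- iteration 2/5 --
  RT 45: heading 207 -> 162
  RT 144: heading 162 -> 18
  -- iteration 3/5 --
  RT 45: heading 18 -> 333
  RT 144: heading 333 -> 189
  -- iteration 4/5 --
  RT 45: heading 189 -> 144
  RT 144: heading 144 -> 0
  -- iteration 5/5 --
  RT 45: heading 0 -> 315
  RT 144: heading 315 -> 171
]
LT 30: heading 171 -> 201
RT 30: heading 201 -> 171
FD 20: (-12.16,-13.603) -> (-31.914,-10.474) [heading=171, move]
BK 4: (-31.914,-10.474) -> (-27.963,-11.1) [heading=171, move]
FD 14: (-27.963,-11.1) -> (-41.791,-8.91) [heading=171, move]
RT 120: heading 171 -> 51
Final: pos=(-41.791,-8.91), heading=51, 2 segment(s) drawn

Segment endpoints: x in {-13.778, -12.16, -6}, y in {-14.778, -13.603, -7}
xmin=-13.778, ymin=-14.778, xmax=-6, ymax=-7

Answer: -13.778 -14.778 -6 -7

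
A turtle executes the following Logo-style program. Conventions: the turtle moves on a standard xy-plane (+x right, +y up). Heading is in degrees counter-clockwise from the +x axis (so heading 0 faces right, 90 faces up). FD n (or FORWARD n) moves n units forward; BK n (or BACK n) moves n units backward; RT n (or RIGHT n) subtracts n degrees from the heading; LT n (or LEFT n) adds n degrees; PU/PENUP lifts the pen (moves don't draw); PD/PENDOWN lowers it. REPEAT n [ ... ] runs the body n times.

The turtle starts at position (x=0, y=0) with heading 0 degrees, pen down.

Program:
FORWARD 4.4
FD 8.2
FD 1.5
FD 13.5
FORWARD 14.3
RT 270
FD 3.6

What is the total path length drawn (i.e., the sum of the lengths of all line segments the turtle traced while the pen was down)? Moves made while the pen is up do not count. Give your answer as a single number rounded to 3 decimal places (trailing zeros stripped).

Answer: 45.5

Derivation:
Executing turtle program step by step:
Start: pos=(0,0), heading=0, pen down
FD 4.4: (0,0) -> (4.4,0) [heading=0, draw]
FD 8.2: (4.4,0) -> (12.6,0) [heading=0, draw]
FD 1.5: (12.6,0) -> (14.1,0) [heading=0, draw]
FD 13.5: (14.1,0) -> (27.6,0) [heading=0, draw]
FD 14.3: (27.6,0) -> (41.9,0) [heading=0, draw]
RT 270: heading 0 -> 90
FD 3.6: (41.9,0) -> (41.9,3.6) [heading=90, draw]
Final: pos=(41.9,3.6), heading=90, 6 segment(s) drawn

Segment lengths:
  seg 1: (0,0) -> (4.4,0), length = 4.4
  seg 2: (4.4,0) -> (12.6,0), length = 8.2
  seg 3: (12.6,0) -> (14.1,0), length = 1.5
  seg 4: (14.1,0) -> (27.6,0), length = 13.5
  seg 5: (27.6,0) -> (41.9,0), length = 14.3
  seg 6: (41.9,0) -> (41.9,3.6), length = 3.6
Total = 45.5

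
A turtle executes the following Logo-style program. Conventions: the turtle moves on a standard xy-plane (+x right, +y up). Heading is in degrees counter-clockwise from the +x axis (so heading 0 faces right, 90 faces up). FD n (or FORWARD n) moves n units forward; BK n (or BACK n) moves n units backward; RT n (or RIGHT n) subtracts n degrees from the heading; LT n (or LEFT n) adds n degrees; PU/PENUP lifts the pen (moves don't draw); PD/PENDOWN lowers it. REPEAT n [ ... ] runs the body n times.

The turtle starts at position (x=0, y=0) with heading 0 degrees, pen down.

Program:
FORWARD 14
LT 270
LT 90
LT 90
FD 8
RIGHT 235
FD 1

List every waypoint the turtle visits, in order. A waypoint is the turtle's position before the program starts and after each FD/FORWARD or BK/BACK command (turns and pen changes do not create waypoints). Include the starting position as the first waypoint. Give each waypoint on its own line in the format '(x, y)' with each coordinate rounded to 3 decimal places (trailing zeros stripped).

Answer: (0, 0)
(14, 0)
(14, 8)
(13.181, 7.426)

Derivation:
Executing turtle program step by step:
Start: pos=(0,0), heading=0, pen down
FD 14: (0,0) -> (14,0) [heading=0, draw]
LT 270: heading 0 -> 270
LT 90: heading 270 -> 0
LT 90: heading 0 -> 90
FD 8: (14,0) -> (14,8) [heading=90, draw]
RT 235: heading 90 -> 215
FD 1: (14,8) -> (13.181,7.426) [heading=215, draw]
Final: pos=(13.181,7.426), heading=215, 3 segment(s) drawn
Waypoints (4 total):
(0, 0)
(14, 0)
(14, 8)
(13.181, 7.426)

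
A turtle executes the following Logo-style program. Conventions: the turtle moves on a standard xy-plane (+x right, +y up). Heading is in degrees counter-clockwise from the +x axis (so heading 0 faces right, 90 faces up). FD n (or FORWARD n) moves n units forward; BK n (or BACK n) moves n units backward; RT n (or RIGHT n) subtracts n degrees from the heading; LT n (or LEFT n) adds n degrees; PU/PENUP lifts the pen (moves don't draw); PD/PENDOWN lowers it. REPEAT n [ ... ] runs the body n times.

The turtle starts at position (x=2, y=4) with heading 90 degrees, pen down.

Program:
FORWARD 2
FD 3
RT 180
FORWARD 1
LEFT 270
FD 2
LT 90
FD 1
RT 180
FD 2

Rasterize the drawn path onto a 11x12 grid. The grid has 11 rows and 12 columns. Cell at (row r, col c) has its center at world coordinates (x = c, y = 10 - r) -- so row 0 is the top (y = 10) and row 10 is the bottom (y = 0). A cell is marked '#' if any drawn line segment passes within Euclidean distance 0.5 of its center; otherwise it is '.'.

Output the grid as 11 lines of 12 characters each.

Answer: ............
#.#.........
###.........
#.#.........
..#.........
..#.........
..#.........
............
............
............
............

Derivation:
Segment 0: (2,4) -> (2,6)
Segment 1: (2,6) -> (2,9)
Segment 2: (2,9) -> (2,8)
Segment 3: (2,8) -> (0,8)
Segment 4: (0,8) -> (-0,7)
Segment 5: (-0,7) -> (-0,9)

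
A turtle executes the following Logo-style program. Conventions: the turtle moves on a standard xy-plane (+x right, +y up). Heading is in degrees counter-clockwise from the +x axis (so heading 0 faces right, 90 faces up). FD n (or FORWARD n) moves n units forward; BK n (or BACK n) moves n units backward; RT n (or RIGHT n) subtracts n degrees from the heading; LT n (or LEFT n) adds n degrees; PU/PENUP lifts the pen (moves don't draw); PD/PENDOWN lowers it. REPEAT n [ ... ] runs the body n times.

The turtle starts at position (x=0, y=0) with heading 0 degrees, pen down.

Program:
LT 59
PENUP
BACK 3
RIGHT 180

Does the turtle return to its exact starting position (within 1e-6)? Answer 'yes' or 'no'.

Executing turtle program step by step:
Start: pos=(0,0), heading=0, pen down
LT 59: heading 0 -> 59
PU: pen up
BK 3: (0,0) -> (-1.545,-2.572) [heading=59, move]
RT 180: heading 59 -> 239
Final: pos=(-1.545,-2.572), heading=239, 0 segment(s) drawn

Start position: (0, 0)
Final position: (-1.545, -2.572)
Distance = 3; >= 1e-6 -> NOT closed

Answer: no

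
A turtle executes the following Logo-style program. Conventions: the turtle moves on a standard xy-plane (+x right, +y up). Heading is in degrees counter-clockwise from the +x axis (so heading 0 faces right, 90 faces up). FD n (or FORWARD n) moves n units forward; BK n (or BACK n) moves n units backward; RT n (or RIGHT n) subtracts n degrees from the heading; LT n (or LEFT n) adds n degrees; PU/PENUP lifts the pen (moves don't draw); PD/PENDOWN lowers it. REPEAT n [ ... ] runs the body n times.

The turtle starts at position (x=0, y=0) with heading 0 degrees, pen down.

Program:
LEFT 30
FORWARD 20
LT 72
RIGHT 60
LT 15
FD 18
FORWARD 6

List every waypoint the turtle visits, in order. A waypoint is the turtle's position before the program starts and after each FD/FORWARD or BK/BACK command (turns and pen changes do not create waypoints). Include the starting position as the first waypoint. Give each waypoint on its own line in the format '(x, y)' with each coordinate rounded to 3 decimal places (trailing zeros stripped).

Answer: (0, 0)
(17.321, 10)
(27.124, 25.096)
(30.392, 30.128)

Derivation:
Executing turtle program step by step:
Start: pos=(0,0), heading=0, pen down
LT 30: heading 0 -> 30
FD 20: (0,0) -> (17.321,10) [heading=30, draw]
LT 72: heading 30 -> 102
RT 60: heading 102 -> 42
LT 15: heading 42 -> 57
FD 18: (17.321,10) -> (27.124,25.096) [heading=57, draw]
FD 6: (27.124,25.096) -> (30.392,30.128) [heading=57, draw]
Final: pos=(30.392,30.128), heading=57, 3 segment(s) drawn
Waypoints (4 total):
(0, 0)
(17.321, 10)
(27.124, 25.096)
(30.392, 30.128)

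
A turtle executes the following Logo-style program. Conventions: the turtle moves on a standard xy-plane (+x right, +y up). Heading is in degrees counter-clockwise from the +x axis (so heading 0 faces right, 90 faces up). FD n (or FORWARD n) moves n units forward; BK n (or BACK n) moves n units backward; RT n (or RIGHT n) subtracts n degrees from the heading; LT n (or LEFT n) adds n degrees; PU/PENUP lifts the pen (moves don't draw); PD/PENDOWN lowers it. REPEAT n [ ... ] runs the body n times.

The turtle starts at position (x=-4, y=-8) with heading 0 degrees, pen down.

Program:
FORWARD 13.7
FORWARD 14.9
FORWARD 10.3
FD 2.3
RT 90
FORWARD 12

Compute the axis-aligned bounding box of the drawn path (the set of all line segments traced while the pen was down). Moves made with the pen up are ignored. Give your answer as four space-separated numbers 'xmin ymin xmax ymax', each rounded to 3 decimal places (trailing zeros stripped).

Answer: -4 -20 37.2 -8

Derivation:
Executing turtle program step by step:
Start: pos=(-4,-8), heading=0, pen down
FD 13.7: (-4,-8) -> (9.7,-8) [heading=0, draw]
FD 14.9: (9.7,-8) -> (24.6,-8) [heading=0, draw]
FD 10.3: (24.6,-8) -> (34.9,-8) [heading=0, draw]
FD 2.3: (34.9,-8) -> (37.2,-8) [heading=0, draw]
RT 90: heading 0 -> 270
FD 12: (37.2,-8) -> (37.2,-20) [heading=270, draw]
Final: pos=(37.2,-20), heading=270, 5 segment(s) drawn

Segment endpoints: x in {-4, 9.7, 24.6, 34.9, 37.2}, y in {-20, -8}
xmin=-4, ymin=-20, xmax=37.2, ymax=-8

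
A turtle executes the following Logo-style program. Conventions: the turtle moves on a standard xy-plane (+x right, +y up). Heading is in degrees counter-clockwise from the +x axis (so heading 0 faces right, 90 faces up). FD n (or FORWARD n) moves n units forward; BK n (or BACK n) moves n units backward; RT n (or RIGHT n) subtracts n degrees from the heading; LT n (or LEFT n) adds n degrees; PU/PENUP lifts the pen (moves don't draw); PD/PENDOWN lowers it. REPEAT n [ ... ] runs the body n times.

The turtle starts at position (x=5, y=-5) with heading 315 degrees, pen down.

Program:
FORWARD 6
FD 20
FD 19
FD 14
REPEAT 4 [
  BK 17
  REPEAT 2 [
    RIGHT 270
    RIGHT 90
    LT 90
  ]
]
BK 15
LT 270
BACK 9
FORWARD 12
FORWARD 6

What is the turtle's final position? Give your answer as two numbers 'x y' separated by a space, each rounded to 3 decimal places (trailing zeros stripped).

Executing turtle program step by step:
Start: pos=(5,-5), heading=315, pen down
FD 6: (5,-5) -> (9.243,-9.243) [heading=315, draw]
FD 20: (9.243,-9.243) -> (23.385,-23.385) [heading=315, draw]
FD 19: (23.385,-23.385) -> (36.82,-36.82) [heading=315, draw]
FD 14: (36.82,-36.82) -> (46.719,-46.719) [heading=315, draw]
REPEAT 4 [
  -- iteration 1/4 --
  BK 17: (46.719,-46.719) -> (34.698,-34.698) [heading=315, draw]
  REPEAT 2 [
    -- iteration 1/2 --
    RT 270: heading 315 -> 45
    RT 90: heading 45 -> 315
    LT 90: heading 315 -> 45
    -- iteration 2/2 --
    RT 270: heading 45 -> 135
    RT 90: heading 135 -> 45
    LT 90: heading 45 -> 135
  ]
  -- iteration 2/4 --
  BK 17: (34.698,-34.698) -> (46.719,-46.719) [heading=135, draw]
  REPEAT 2 [
    -- iteration 1/2 --
    RT 270: heading 135 -> 225
    RT 90: heading 225 -> 135
    LT 90: heading 135 -> 225
    -- iteration 2/2 --
    RT 270: heading 225 -> 315
    RT 90: heading 315 -> 225
    LT 90: heading 225 -> 315
  ]
  -- iteration 3/4 --
  BK 17: (46.719,-46.719) -> (34.698,-34.698) [heading=315, draw]
  REPEAT 2 [
    -- iteration 1/2 --
    RT 270: heading 315 -> 45
    RT 90: heading 45 -> 315
    LT 90: heading 315 -> 45
    -- iteration 2/2 --
    RT 270: heading 45 -> 135
    RT 90: heading 135 -> 45
    LT 90: heading 45 -> 135
  ]
  -- iteration 4/4 --
  BK 17: (34.698,-34.698) -> (46.719,-46.719) [heading=135, draw]
  REPEAT 2 [
    -- iteration 1/2 --
    RT 270: heading 135 -> 225
    RT 90: heading 225 -> 135
    LT 90: heading 135 -> 225
    -- iteration 2/2 --
    RT 270: heading 225 -> 315
    RT 90: heading 315 -> 225
    LT 90: heading 225 -> 315
  ]
]
BK 15: (46.719,-46.719) -> (36.113,-36.113) [heading=315, draw]
LT 270: heading 315 -> 225
BK 9: (36.113,-36.113) -> (42.477,-29.749) [heading=225, draw]
FD 12: (42.477,-29.749) -> (33.991,-38.234) [heading=225, draw]
FD 6: (33.991,-38.234) -> (29.749,-42.477) [heading=225, draw]
Final: pos=(29.749,-42.477), heading=225, 12 segment(s) drawn

Answer: 29.749 -42.477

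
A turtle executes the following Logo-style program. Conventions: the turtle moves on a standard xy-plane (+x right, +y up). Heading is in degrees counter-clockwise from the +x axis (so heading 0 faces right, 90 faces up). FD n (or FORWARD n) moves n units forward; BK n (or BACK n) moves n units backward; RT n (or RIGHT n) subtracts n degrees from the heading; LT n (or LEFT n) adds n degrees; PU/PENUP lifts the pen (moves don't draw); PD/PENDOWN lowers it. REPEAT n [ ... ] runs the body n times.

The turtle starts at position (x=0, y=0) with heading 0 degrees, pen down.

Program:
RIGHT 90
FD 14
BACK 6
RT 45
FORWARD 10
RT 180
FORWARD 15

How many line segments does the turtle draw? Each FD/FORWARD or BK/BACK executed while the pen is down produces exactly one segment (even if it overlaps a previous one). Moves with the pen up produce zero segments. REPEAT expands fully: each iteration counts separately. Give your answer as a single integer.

Answer: 4

Derivation:
Executing turtle program step by step:
Start: pos=(0,0), heading=0, pen down
RT 90: heading 0 -> 270
FD 14: (0,0) -> (0,-14) [heading=270, draw]
BK 6: (0,-14) -> (0,-8) [heading=270, draw]
RT 45: heading 270 -> 225
FD 10: (0,-8) -> (-7.071,-15.071) [heading=225, draw]
RT 180: heading 225 -> 45
FD 15: (-7.071,-15.071) -> (3.536,-4.464) [heading=45, draw]
Final: pos=(3.536,-4.464), heading=45, 4 segment(s) drawn
Segments drawn: 4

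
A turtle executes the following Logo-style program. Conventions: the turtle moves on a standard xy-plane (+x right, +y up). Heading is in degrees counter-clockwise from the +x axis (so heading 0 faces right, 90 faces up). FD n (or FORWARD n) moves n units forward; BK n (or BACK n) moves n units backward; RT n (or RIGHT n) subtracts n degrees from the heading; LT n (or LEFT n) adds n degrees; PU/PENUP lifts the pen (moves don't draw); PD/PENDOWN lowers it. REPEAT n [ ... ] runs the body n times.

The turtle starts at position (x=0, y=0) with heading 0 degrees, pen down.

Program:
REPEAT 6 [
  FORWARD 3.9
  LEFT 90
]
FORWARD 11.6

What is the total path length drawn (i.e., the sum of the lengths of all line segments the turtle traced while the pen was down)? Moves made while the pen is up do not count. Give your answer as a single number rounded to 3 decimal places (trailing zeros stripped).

Answer: 35

Derivation:
Executing turtle program step by step:
Start: pos=(0,0), heading=0, pen down
REPEAT 6 [
  -- iteration 1/6 --
  FD 3.9: (0,0) -> (3.9,0) [heading=0, draw]
  LT 90: heading 0 -> 90
  -- iteration 2/6 --
  FD 3.9: (3.9,0) -> (3.9,3.9) [heading=90, draw]
  LT 90: heading 90 -> 180
  -- iteration 3/6 --
  FD 3.9: (3.9,3.9) -> (0,3.9) [heading=180, draw]
  LT 90: heading 180 -> 270
  -- iteration 4/6 --
  FD 3.9: (0,3.9) -> (0,0) [heading=270, draw]
  LT 90: heading 270 -> 0
  -- iteration 5/6 --
  FD 3.9: (0,0) -> (3.9,0) [heading=0, draw]
  LT 90: heading 0 -> 90
  -- iteration 6/6 --
  FD 3.9: (3.9,0) -> (3.9,3.9) [heading=90, draw]
  LT 90: heading 90 -> 180
]
FD 11.6: (3.9,3.9) -> (-7.7,3.9) [heading=180, draw]
Final: pos=(-7.7,3.9), heading=180, 7 segment(s) drawn

Segment lengths:
  seg 1: (0,0) -> (3.9,0), length = 3.9
  seg 2: (3.9,0) -> (3.9,3.9), length = 3.9
  seg 3: (3.9,3.9) -> (0,3.9), length = 3.9
  seg 4: (0,3.9) -> (0,0), length = 3.9
  seg 5: (0,0) -> (3.9,0), length = 3.9
  seg 6: (3.9,0) -> (3.9,3.9), length = 3.9
  seg 7: (3.9,3.9) -> (-7.7,3.9), length = 11.6
Total = 35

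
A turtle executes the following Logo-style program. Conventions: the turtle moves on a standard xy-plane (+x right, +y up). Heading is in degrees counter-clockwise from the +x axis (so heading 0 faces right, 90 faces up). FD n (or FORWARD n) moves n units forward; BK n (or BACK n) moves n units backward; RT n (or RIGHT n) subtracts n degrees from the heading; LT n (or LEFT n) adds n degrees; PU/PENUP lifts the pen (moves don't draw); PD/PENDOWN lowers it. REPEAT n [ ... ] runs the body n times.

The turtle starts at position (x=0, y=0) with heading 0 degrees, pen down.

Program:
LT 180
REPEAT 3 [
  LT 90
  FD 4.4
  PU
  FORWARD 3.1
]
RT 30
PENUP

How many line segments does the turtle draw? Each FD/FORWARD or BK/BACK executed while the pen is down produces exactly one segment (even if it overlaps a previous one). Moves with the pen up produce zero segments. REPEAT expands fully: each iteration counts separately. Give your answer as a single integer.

Answer: 1

Derivation:
Executing turtle program step by step:
Start: pos=(0,0), heading=0, pen down
LT 180: heading 0 -> 180
REPEAT 3 [
  -- iteration 1/3 --
  LT 90: heading 180 -> 270
  FD 4.4: (0,0) -> (0,-4.4) [heading=270, draw]
  PU: pen up
  FD 3.1: (0,-4.4) -> (0,-7.5) [heading=270, move]
  -- iteration 2/3 --
  LT 90: heading 270 -> 0
  FD 4.4: (0,-7.5) -> (4.4,-7.5) [heading=0, move]
  PU: pen up
  FD 3.1: (4.4,-7.5) -> (7.5,-7.5) [heading=0, move]
  -- iteration 3/3 --
  LT 90: heading 0 -> 90
  FD 4.4: (7.5,-7.5) -> (7.5,-3.1) [heading=90, move]
  PU: pen up
  FD 3.1: (7.5,-3.1) -> (7.5,0) [heading=90, move]
]
RT 30: heading 90 -> 60
PU: pen up
Final: pos=(7.5,0), heading=60, 1 segment(s) drawn
Segments drawn: 1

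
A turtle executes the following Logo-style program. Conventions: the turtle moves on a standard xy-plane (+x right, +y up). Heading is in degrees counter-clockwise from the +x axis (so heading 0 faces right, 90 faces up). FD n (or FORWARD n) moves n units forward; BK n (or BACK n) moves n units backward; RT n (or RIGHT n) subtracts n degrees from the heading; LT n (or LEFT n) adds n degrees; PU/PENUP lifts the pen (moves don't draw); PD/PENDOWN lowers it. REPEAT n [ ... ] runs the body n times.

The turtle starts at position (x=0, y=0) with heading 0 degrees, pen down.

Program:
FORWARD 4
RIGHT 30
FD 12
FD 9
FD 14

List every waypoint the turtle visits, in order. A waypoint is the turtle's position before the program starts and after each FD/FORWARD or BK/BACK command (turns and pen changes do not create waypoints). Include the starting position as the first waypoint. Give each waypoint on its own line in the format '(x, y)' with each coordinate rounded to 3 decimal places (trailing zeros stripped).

Answer: (0, 0)
(4, 0)
(14.392, -6)
(22.187, -10.5)
(34.311, -17.5)

Derivation:
Executing turtle program step by step:
Start: pos=(0,0), heading=0, pen down
FD 4: (0,0) -> (4,0) [heading=0, draw]
RT 30: heading 0 -> 330
FD 12: (4,0) -> (14.392,-6) [heading=330, draw]
FD 9: (14.392,-6) -> (22.187,-10.5) [heading=330, draw]
FD 14: (22.187,-10.5) -> (34.311,-17.5) [heading=330, draw]
Final: pos=(34.311,-17.5), heading=330, 4 segment(s) drawn
Waypoints (5 total):
(0, 0)
(4, 0)
(14.392, -6)
(22.187, -10.5)
(34.311, -17.5)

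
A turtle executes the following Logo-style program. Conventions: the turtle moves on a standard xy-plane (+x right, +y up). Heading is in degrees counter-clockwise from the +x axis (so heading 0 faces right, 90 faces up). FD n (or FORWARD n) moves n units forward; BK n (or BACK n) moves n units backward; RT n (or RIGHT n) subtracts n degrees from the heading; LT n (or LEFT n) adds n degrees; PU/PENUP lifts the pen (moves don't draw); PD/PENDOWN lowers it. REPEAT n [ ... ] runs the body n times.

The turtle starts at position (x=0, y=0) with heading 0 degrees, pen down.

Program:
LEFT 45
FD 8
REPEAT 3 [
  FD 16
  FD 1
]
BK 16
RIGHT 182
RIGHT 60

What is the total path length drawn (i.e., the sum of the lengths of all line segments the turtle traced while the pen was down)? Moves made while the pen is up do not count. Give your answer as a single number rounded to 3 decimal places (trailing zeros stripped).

Answer: 75

Derivation:
Executing turtle program step by step:
Start: pos=(0,0), heading=0, pen down
LT 45: heading 0 -> 45
FD 8: (0,0) -> (5.657,5.657) [heading=45, draw]
REPEAT 3 [
  -- iteration 1/3 --
  FD 16: (5.657,5.657) -> (16.971,16.971) [heading=45, draw]
  FD 1: (16.971,16.971) -> (17.678,17.678) [heading=45, draw]
  -- iteration 2/3 --
  FD 16: (17.678,17.678) -> (28.991,28.991) [heading=45, draw]
  FD 1: (28.991,28.991) -> (29.698,29.698) [heading=45, draw]
  -- iteration 3/3 --
  FD 16: (29.698,29.698) -> (41.012,41.012) [heading=45, draw]
  FD 1: (41.012,41.012) -> (41.719,41.719) [heading=45, draw]
]
BK 16: (41.719,41.719) -> (30.406,30.406) [heading=45, draw]
RT 182: heading 45 -> 223
RT 60: heading 223 -> 163
Final: pos=(30.406,30.406), heading=163, 8 segment(s) drawn

Segment lengths:
  seg 1: (0,0) -> (5.657,5.657), length = 8
  seg 2: (5.657,5.657) -> (16.971,16.971), length = 16
  seg 3: (16.971,16.971) -> (17.678,17.678), length = 1
  seg 4: (17.678,17.678) -> (28.991,28.991), length = 16
  seg 5: (28.991,28.991) -> (29.698,29.698), length = 1
  seg 6: (29.698,29.698) -> (41.012,41.012), length = 16
  seg 7: (41.012,41.012) -> (41.719,41.719), length = 1
  seg 8: (41.719,41.719) -> (30.406,30.406), length = 16
Total = 75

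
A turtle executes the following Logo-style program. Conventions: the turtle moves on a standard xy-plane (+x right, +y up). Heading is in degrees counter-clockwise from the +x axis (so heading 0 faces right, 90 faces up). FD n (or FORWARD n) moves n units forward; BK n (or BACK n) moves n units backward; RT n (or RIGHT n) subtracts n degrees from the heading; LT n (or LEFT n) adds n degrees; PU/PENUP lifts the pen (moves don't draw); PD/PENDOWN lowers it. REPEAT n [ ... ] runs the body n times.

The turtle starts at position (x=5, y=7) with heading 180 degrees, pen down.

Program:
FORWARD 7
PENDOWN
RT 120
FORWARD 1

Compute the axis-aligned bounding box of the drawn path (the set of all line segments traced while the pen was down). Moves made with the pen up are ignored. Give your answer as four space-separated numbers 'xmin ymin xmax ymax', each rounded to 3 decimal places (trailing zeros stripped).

Answer: -2 7 5 7.866

Derivation:
Executing turtle program step by step:
Start: pos=(5,7), heading=180, pen down
FD 7: (5,7) -> (-2,7) [heading=180, draw]
PD: pen down
RT 120: heading 180 -> 60
FD 1: (-2,7) -> (-1.5,7.866) [heading=60, draw]
Final: pos=(-1.5,7.866), heading=60, 2 segment(s) drawn

Segment endpoints: x in {-2, -1.5, 5}, y in {7, 7, 7.866}
xmin=-2, ymin=7, xmax=5, ymax=7.866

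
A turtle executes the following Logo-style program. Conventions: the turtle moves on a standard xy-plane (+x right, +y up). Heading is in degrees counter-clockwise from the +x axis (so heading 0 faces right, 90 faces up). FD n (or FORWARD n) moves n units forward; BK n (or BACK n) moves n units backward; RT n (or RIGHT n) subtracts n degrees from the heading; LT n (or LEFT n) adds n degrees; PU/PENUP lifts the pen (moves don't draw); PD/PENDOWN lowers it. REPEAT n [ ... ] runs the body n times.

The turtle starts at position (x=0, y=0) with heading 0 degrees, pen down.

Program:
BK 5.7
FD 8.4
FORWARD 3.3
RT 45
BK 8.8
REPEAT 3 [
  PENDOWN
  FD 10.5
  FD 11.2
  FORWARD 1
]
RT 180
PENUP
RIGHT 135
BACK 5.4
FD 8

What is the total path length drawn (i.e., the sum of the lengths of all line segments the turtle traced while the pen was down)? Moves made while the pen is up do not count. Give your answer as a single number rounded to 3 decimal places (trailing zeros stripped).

Answer: 94.3

Derivation:
Executing turtle program step by step:
Start: pos=(0,0), heading=0, pen down
BK 5.7: (0,0) -> (-5.7,0) [heading=0, draw]
FD 8.4: (-5.7,0) -> (2.7,0) [heading=0, draw]
FD 3.3: (2.7,0) -> (6,0) [heading=0, draw]
RT 45: heading 0 -> 315
BK 8.8: (6,0) -> (-0.223,6.223) [heading=315, draw]
REPEAT 3 [
  -- iteration 1/3 --
  PD: pen down
  FD 10.5: (-0.223,6.223) -> (7.202,-1.202) [heading=315, draw]
  FD 11.2: (7.202,-1.202) -> (15.122,-9.122) [heading=315, draw]
  FD 1: (15.122,-9.122) -> (15.829,-9.829) [heading=315, draw]
  -- iteration 2/3 --
  PD: pen down
  FD 10.5: (15.829,-9.829) -> (23.253,-17.253) [heading=315, draw]
  FD 11.2: (23.253,-17.253) -> (31.173,-25.173) [heading=315, draw]
  FD 1: (31.173,-25.173) -> (31.88,-25.88) [heading=315, draw]
  -- iteration 3/3 --
  PD: pen down
  FD 10.5: (31.88,-25.88) -> (39.305,-33.305) [heading=315, draw]
  FD 11.2: (39.305,-33.305) -> (47.224,-41.224) [heading=315, draw]
  FD 1: (47.224,-41.224) -> (47.931,-41.931) [heading=315, draw]
]
RT 180: heading 315 -> 135
PU: pen up
RT 135: heading 135 -> 0
BK 5.4: (47.931,-41.931) -> (42.531,-41.931) [heading=0, move]
FD 8: (42.531,-41.931) -> (50.531,-41.931) [heading=0, move]
Final: pos=(50.531,-41.931), heading=0, 13 segment(s) drawn

Segment lengths:
  seg 1: (0,0) -> (-5.7,0), length = 5.7
  seg 2: (-5.7,0) -> (2.7,0), length = 8.4
  seg 3: (2.7,0) -> (6,0), length = 3.3
  seg 4: (6,0) -> (-0.223,6.223), length = 8.8
  seg 5: (-0.223,6.223) -> (7.202,-1.202), length = 10.5
  seg 6: (7.202,-1.202) -> (15.122,-9.122), length = 11.2
  seg 7: (15.122,-9.122) -> (15.829,-9.829), length = 1
  seg 8: (15.829,-9.829) -> (23.253,-17.253), length = 10.5
  seg 9: (23.253,-17.253) -> (31.173,-25.173), length = 11.2
  seg 10: (31.173,-25.173) -> (31.88,-25.88), length = 1
  seg 11: (31.88,-25.88) -> (39.305,-33.305), length = 10.5
  seg 12: (39.305,-33.305) -> (47.224,-41.224), length = 11.2
  seg 13: (47.224,-41.224) -> (47.931,-41.931), length = 1
Total = 94.3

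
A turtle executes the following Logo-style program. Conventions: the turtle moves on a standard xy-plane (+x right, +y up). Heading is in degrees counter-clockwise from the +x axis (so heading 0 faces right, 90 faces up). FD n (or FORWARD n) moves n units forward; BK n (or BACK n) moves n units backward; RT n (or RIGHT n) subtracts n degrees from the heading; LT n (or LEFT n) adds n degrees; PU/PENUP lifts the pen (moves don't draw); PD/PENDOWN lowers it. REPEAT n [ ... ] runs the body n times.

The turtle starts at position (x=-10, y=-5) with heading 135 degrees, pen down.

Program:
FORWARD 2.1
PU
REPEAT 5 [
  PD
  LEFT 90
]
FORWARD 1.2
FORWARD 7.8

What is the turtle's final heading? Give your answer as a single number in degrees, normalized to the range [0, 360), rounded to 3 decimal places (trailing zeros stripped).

Executing turtle program step by step:
Start: pos=(-10,-5), heading=135, pen down
FD 2.1: (-10,-5) -> (-11.485,-3.515) [heading=135, draw]
PU: pen up
REPEAT 5 [
  -- iteration 1/5 --
  PD: pen down
  LT 90: heading 135 -> 225
  -- iteration 2/5 --
  PD: pen down
  LT 90: heading 225 -> 315
  -- iteration 3/5 --
  PD: pen down
  LT 90: heading 315 -> 45
  -- iteration 4/5 --
  PD: pen down
  LT 90: heading 45 -> 135
  -- iteration 5/5 --
  PD: pen down
  LT 90: heading 135 -> 225
]
FD 1.2: (-11.485,-3.515) -> (-12.333,-4.364) [heading=225, draw]
FD 7.8: (-12.333,-4.364) -> (-17.849,-9.879) [heading=225, draw]
Final: pos=(-17.849,-9.879), heading=225, 3 segment(s) drawn

Answer: 225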